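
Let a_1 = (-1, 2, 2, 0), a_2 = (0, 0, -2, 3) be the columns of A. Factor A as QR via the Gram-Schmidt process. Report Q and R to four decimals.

Q = [[-0.3333, -0.1327], [0.6667, 0.2653], [0.6667, -0.3317], [0.0000, 0.8955]], R = [[3.0000, -1.3333], [0.0000, 3.3500]]

a_1 = (-1, 2, 2, 0); ‖a_1‖ = 3.0000, so e_1 = (-0.3333, 0.6667, 0.6667, 0.0000).
e_1·a_2 = (-0.3333)·0 + 0.6667·0 + 0.6667·(-2) + 0.0000·3 = -1.3333.
u_2 = a_2 + 1.3333·e_1 = (-0.4444, 0.8889, -1.1111, 3.0000).
‖u_2‖ = 3.3500, so e_2 = (-0.1327, 0.2653, -0.3317, 0.8955).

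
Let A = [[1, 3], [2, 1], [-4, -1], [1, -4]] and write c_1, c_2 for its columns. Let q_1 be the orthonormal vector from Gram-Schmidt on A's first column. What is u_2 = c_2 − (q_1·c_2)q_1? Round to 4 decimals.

q_1 = c_1/‖c_1‖ = (1, 2, -4, 1)/4.6904 = (0.2132, 0.4264, -0.8528, 0.2132).
r_{12} = q_1·c_2 = 1.0660.
u_2 = c_2 − 1.0660·q_1 = (2.7727, 0.5455, -0.0909, -4.2273).

u_2 = (2.7727, 0.5455, -0.0909, -4.2273)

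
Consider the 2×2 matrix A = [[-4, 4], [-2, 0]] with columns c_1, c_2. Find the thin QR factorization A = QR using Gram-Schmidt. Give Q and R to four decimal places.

Q = [[-0.8944, 0.4472], [-0.4472, -0.8944]], R = [[4.4721, -3.5777], [0.0000, 1.7889]]

q_1 = c_1/‖c_1‖ = (-4, -2)/4.4721 = (-0.8944, -0.4472).
r_{12} = q_1·c_2 = -3.5777.
u_2 = c_2 + 3.5777·q_1 = (0.8000, -1.6000).
‖u_2‖ = 1.7889, so q_2 = (0.4472, -0.8944).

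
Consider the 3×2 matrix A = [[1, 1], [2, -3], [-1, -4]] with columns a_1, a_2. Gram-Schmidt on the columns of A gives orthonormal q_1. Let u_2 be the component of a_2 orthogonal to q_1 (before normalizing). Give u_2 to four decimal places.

u_2 = (1.1667, -2.6667, -4.1667)

a_1 = (1, 2, -1); ‖a_1‖ = 2.4495, so q_1 = (0.4082, 0.8165, -0.4082).
q_1·a_2 = 0.4082·1 + 0.8165·(-3) + (-0.4082)·(-4) = -0.4082.
u_2 = a_2 + 0.4082·q_1 = (1.1667, -2.6667, -4.1667).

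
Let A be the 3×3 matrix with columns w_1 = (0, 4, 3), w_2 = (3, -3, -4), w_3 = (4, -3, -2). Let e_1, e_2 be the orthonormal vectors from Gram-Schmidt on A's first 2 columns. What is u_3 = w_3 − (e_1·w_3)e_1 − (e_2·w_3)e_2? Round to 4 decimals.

e_1 = w_1/‖w_1‖ = (0, 4, 3)/5.0000 = (0.0000, 0.8000, 0.6000).
r_{12} = e_1·w_2 = -4.8000.
u_2 = w_2 + 4.8000·e_1 = (3.0000, 0.8400, -1.1200).
‖u_2‖ = 3.3106, so e_2 = (0.9062, 0.2537, -0.3383).
r_{13} = e_1·w_3 = -3.6000; r_{23} = e_2·w_3 = 3.5402.
u_3 = w_3 + 3.6000·e_1 − 3.5402·e_2 = (0.7920, -1.0182, 1.3577).

u_3 = (0.7920, -1.0182, 1.3577)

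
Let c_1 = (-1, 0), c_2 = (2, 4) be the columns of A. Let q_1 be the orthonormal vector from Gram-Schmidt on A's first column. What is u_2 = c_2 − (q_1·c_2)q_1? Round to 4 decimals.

c_1 = (-1, 0); ‖c_1‖ = 1.0000, so q_1 = (-1.0000, 0.0000).
q_1·c_2 = (-1.0000)·2 + 0.0000·4 = -2.0000.
u_2 = c_2 + 2.0000·q_1 = (0.0000, 4.0000).

u_2 = (0.0000, 4.0000)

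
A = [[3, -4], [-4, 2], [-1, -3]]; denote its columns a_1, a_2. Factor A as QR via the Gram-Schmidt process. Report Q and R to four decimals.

a_1 = (3, -4, -1); ‖a_1‖ = 5.0990, so q_1 = (0.5883, -0.7845, -0.1961).
q_1·a_2 = 0.5883·(-4) + (-0.7845)·2 + (-0.1961)·(-3) = -3.3340.
u_2 = a_2 + 3.3340·q_1 = (-2.0385, -0.6154, -3.6538).
‖u_2‖ = 4.2290, so q_2 = (-0.4820, -0.1455, -0.8640).

Q = [[0.5883, -0.4820], [-0.7845, -0.1455], [-0.1961, -0.8640]], R = [[5.0990, -3.3340], [0.0000, 4.2290]]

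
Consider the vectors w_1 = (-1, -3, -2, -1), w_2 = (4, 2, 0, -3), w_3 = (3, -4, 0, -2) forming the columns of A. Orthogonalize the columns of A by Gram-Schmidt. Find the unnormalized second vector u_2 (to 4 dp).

u_2 = (3.5333, 0.6000, -0.9333, -3.4667)

e_1 = w_1/‖w_1‖ = (-1, -3, -2, -1)/3.8730 = (-0.2582, -0.7746, -0.5164, -0.2582).
r_{12} = e_1·w_2 = -1.8074.
u_2 = w_2 + 1.8074·e_1 = (3.5333, 0.6000, -0.9333, -3.4667).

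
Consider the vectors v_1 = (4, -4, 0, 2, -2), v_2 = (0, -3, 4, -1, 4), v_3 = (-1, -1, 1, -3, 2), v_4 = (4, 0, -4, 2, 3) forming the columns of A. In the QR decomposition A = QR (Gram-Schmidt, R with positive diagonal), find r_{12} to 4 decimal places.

v_1 = (4, -4, 0, 2, -2); ‖v_1‖ = 6.3246, so q_1 = (0.6325, -0.6325, 0.0000, 0.3162, -0.3162).
r_{12} = q_1·v_2 = 0.3162.

r_{12} = 0.3162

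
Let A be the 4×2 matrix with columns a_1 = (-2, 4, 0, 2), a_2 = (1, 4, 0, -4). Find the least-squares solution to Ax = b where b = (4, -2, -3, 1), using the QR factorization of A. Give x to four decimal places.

x = (-0.5476, -0.1429)

a_1 = (-2, 4, 0, 2); ‖a_1‖ = 4.8990, so q_1 = (-0.4082, 0.8165, 0.0000, 0.4082).
q_1·a_2 = (-0.4082)·1 + 0.8165·4 + 0.0000·0 + 0.4082·(-4) = 1.2247.
u_2 = a_2 − 1.2247·q_1 = (1.5000, 3.0000, 0.0000, -4.5000).
‖u_2‖ = 5.6125, so q_2 = (0.2673, 0.5345, 0.0000, -0.8018).
Qᵀb = (-2.8577, -0.8018).
Back-substitute: x_2 = -0.8018/5.6125 = -0.1429.
x_1 = (-2.8577 − 1.2247·(-0.1429))/4.8990 = -0.5476.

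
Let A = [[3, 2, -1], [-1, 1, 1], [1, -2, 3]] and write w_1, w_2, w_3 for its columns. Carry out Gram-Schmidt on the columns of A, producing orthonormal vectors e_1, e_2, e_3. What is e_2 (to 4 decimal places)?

e_2 = (0.4132, 0.4449, -0.7946)

w_1 = (3, -1, 1); ‖w_1‖ = 3.3166, so e_1 = (0.9045, -0.3015, 0.3015).
e_1·w_2 = 0.9045·2 + (-0.3015)·1 + 0.3015·(-2) = 0.9045.
u_2 = w_2 − 0.9045·e_1 = (1.1818, 1.2727, -2.2727).
‖u_2‖ = 2.8604, so e_2 = (0.4132, 0.4449, -0.7946).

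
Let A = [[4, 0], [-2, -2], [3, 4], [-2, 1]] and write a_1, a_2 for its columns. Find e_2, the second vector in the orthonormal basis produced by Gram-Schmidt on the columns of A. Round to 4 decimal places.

e_1 = a_1/‖a_1‖ = (4, -2, 3, -2)/5.7446 = (0.6963, -0.3482, 0.5222, -0.3482).
r_{12} = e_1·a_2 = 2.4371.
u_2 = a_2 − 2.4371·e_1 = (-1.6970, -1.1515, 2.7273, 1.8485).
‖u_2‖ = 3.8808, so e_2 = (-0.4373, -0.2967, 0.7028, 0.4763).

e_2 = (-0.4373, -0.2967, 0.7028, 0.4763)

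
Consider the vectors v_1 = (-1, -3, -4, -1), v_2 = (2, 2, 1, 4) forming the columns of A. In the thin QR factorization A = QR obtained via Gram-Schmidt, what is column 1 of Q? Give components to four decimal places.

q_1 = (-0.1925, -0.5774, -0.7698, -0.1925)

q_1 = v_1/‖v_1‖ = (-1, -3, -4, -1)/5.1962 = (-0.1925, -0.5774, -0.7698, -0.1925).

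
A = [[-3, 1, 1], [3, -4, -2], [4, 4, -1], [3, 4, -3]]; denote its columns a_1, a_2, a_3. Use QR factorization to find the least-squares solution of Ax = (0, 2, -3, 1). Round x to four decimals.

q_1 = a_1/‖a_1‖ = (-3, 3, 4, 3)/6.5574 = (-0.4575, 0.4575, 0.6100, 0.4575).
r_{12} = q_1·a_2 = 1.9825.
u_2 = a_2 − 1.9825·q_1 = (1.9070, -4.9070, 2.7907, 3.0930).
‖u_2‖ = 6.7134, so q_2 = (0.2841, -0.7309, 0.4157, 0.4607).
r_{13} = q_1·a_3 = -3.3550; r_{23} = q_2·a_3 = -0.0520.
u_3 = a_3 + 3.3550·q_1 + 0.0520·q_2 = (-0.5201, -0.5031, 1.0681, -1.4412).
‖u_3‖ = 1.9343, so q_3 = (-0.2689, -0.2601, 0.5522, -0.7451).
Qᵀb = (-0.4575, -2.2482, -2.9218).
Back-substitute: x_3 = -2.9218/1.9343 = -1.5106.
x_2 = (-2.2482 + 0.0520·(-1.5106))/6.7134 = -0.3466.
x_1 = (-0.4575 − 1.9825·(-0.3466) + 3.3550·(-1.5106))/6.5574 = -0.7378.

x = (-0.7378, -0.3466, -1.5106)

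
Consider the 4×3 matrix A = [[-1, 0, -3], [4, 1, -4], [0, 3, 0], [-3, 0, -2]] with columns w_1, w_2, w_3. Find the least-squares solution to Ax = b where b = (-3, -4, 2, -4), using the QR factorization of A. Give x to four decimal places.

q_1 = w_1/‖w_1‖ = (-1, 4, 0, -3)/5.0990 = (-0.1961, 0.7845, 0.0000, -0.5883).
r_{12} = q_1·w_2 = 0.7845.
u_2 = w_2 − 0.7845·q_1 = (0.1538, 0.3846, 3.0000, 0.4615).
‖u_2‖ = 3.0634, so q_2 = (0.0502, 0.1256, 0.9793, 0.1507).
r_{13} = q_1·w_3 = -1.3728; r_{23} = q_2·w_3 = -0.9542.
u_3 = w_3 + 1.3728·q_1 + 0.9542·q_2 = (-3.2213, -2.8033, 0.9344, -2.6639).
‖u_3‖ = 5.1191, so q_3 = (-0.6293, -0.5476, 0.1825, -0.5204).
Qᵀb = (-0.1961, 0.7031, 6.5249).
Back-substitute: x_3 = 6.5249/5.1191 = 1.2746.
x_2 = (0.7031 + 0.9542·1.2746)/3.0634 = 0.6265.
x_1 = (-0.1961 − 0.7845·0.6265 + 1.3728·1.2746)/5.0990 = 0.2083.

x = (0.2083, 0.6265, 1.2746)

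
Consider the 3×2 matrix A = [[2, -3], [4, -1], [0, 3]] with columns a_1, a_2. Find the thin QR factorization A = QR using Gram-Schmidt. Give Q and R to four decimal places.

Q = [[0.4472, -0.5345], [0.8944, 0.2673], [0.0000, 0.8018]], R = [[4.4721, -2.2361], [0.0000, 3.7417]]

a_1 = (2, 4, 0); ‖a_1‖ = 4.4721, so e_1 = (0.4472, 0.8944, 0.0000).
e_1·a_2 = 0.4472·(-3) + 0.8944·(-1) + 0.0000·3 = -2.2361.
u_2 = a_2 + 2.2361·e_1 = (-2.0000, 1.0000, 3.0000).
‖u_2‖ = 3.7417, so e_2 = (-0.5345, 0.2673, 0.8018).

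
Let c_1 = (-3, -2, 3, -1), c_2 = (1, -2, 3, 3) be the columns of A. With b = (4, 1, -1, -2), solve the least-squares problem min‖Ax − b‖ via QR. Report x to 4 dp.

x = (-0.6167, -0.1167)

c_1 = (-3, -2, 3, -1); ‖c_1‖ = 4.7958, so q_1 = (-0.6255, -0.4170, 0.6255, -0.2085).
q_1·c_2 = (-0.6255)·1 + (-0.4170)·(-2) + 0.6255·3 + (-0.2085)·3 = 1.4596.
u_2 = c_2 − 1.4596·q_1 = (1.9130, -1.3913, 2.0870, 3.3043).
‖u_2‖ = 4.5683, so q_2 = (0.4188, -0.3046, 0.4568, 0.7233).
Qᵀb = (-3.1277, -0.5330).
Back-substitute: x_2 = -0.5330/4.5683 = -0.1167.
x_1 = (-3.1277 − 1.4596·(-0.1167))/4.7958 = -0.6167.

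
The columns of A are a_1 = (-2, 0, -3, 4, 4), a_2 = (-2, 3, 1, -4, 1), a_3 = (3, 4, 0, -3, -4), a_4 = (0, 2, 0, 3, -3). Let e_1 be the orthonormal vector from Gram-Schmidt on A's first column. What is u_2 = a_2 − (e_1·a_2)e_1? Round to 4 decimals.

u_2 = (-2.4889, 3.0000, 0.2667, -3.0222, 1.9778)

a_1 = (-2, 0, -3, 4, 4); ‖a_1‖ = 6.7082, so e_1 = (-0.2981, 0.0000, -0.4472, 0.5963, 0.5963).
e_1·a_2 = (-0.2981)·(-2) + 0.0000·3 + (-0.4472)·1 + 0.5963·(-4) + 0.5963·1 = -1.6398.
u_2 = a_2 + 1.6398·e_1 = (-2.4889, 3.0000, 0.2667, -3.0222, 1.9778).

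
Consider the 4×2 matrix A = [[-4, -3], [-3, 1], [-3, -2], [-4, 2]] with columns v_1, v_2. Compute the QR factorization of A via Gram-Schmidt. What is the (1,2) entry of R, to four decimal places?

q_1 = v_1/‖v_1‖ = (-4, -3, -3, -4)/7.0711 = (-0.5657, -0.4243, -0.4243, -0.5657).
r_{12} = q_1·v_2 = 0.9899.

r_{12} = 0.9899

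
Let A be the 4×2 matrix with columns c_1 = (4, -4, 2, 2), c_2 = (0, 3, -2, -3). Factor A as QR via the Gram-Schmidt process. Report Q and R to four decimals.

Q = [[0.6325, 0.6992], [-0.6325, 0.2543], [0.3162, -0.2860], [0.3162, -0.6039]], R = [[6.3246, -3.4785], [0.0000, 3.1464]]

c_1 = (4, -4, 2, 2); ‖c_1‖ = 6.3246, so q_1 = (0.6325, -0.6325, 0.3162, 0.3162).
q_1·c_2 = 0.6325·0 + (-0.6325)·3 + 0.3162·(-2) + 0.3162·(-3) = -3.4785.
u_2 = c_2 + 3.4785·q_1 = (2.2000, 0.8000, -0.9000, -1.9000).
‖u_2‖ = 3.1464, so q_2 = (0.6992, 0.2543, -0.2860, -0.6039).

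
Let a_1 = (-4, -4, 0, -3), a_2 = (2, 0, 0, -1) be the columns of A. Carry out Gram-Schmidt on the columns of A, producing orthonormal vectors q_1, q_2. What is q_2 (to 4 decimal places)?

q_1 = a_1/‖a_1‖ = (-4, -4, 0, -3)/6.4031 = (-0.6247, -0.6247, 0.0000, -0.4685).
r_{12} = q_1·a_2 = -0.7809.
u_2 = a_2 + 0.7809·q_1 = (1.5122, -0.4878, 0.0000, -1.3659).
‖u_2‖ = 2.0953, so q_2 = (0.7217, -0.2328, 0.0000, -0.6519).

q_2 = (0.7217, -0.2328, 0.0000, -0.6519)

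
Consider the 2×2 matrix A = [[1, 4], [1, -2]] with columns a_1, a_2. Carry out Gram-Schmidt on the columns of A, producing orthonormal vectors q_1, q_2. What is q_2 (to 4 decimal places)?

a_1 = (1, 1); ‖a_1‖ = 1.4142, so q_1 = (0.7071, 0.7071).
q_1·a_2 = 0.7071·4 + 0.7071·(-2) = 1.4142.
u_2 = a_2 − 1.4142·q_1 = (3.0000, -3.0000).
‖u_2‖ = 4.2426, so q_2 = (0.7071, -0.7071).

q_2 = (0.7071, -0.7071)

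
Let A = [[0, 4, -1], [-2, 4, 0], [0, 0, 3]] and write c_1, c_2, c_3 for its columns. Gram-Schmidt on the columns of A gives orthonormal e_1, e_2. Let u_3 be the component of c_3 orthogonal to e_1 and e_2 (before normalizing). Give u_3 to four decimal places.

u_3 = (0.0000, 0.0000, 3.0000)

c_1 = (0, -2, 0); ‖c_1‖ = 2.0000, so e_1 = (0.0000, -1.0000, 0.0000).
e_1·c_2 = 0.0000·4 + (-1.0000)·4 + 0.0000·0 = -4.0000.
u_2 = c_2 + 4.0000·e_1 = (4.0000, 0.0000, 0.0000).
‖u_2‖ = 4.0000, so e_2 = (1.0000, 0.0000, 0.0000).
e_1·c_3 = 0.0000·(-1) + (-1.0000)·0 + 0.0000·3 = 0.0000; e_2·c_3 = 1.0000·(-1) + 0.0000·0 + 0.0000·3 = -1.0000.
u_3 = c_3 + 0.0000·e_1 + 1.0000·e_2 = (0.0000, 0.0000, 3.0000).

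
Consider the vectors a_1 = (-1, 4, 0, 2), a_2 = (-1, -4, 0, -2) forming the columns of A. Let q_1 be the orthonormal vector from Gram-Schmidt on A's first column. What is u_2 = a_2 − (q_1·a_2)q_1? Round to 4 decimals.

a_1 = (-1, 4, 0, 2); ‖a_1‖ = 4.5826, so q_1 = (-0.2182, 0.8729, 0.0000, 0.4364).
q_1·a_2 = (-0.2182)·(-1) + 0.8729·(-4) + 0.0000·0 + 0.4364·(-2) = -4.1461.
u_2 = a_2 + 4.1461·q_1 = (-1.9048, -0.3810, 0.0000, -0.1905).

u_2 = (-1.9048, -0.3810, 0.0000, -0.1905)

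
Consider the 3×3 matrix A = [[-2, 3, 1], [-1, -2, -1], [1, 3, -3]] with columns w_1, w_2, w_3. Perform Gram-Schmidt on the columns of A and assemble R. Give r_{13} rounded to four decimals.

r_{13} = -1.6330

q_1 = w_1/‖w_1‖ = (-2, -1, 1)/2.4495 = (-0.8165, -0.4082, 0.4082).
r_{13} = q_1·w_3 = -1.6330.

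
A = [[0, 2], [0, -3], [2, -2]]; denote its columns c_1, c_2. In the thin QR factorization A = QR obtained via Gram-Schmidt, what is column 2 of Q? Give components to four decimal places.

q_2 = (0.5547, -0.8321, 0.0000)

c_1 = (0, 0, 2); ‖c_1‖ = 2.0000, so q_1 = (0.0000, 0.0000, 1.0000).
q_1·c_2 = 0.0000·2 + 0.0000·(-3) + 1.0000·(-2) = -2.0000.
u_2 = c_2 + 2.0000·q_1 = (2.0000, -3.0000, 0.0000).
‖u_2‖ = 3.6056, so q_2 = (0.5547, -0.8321, 0.0000).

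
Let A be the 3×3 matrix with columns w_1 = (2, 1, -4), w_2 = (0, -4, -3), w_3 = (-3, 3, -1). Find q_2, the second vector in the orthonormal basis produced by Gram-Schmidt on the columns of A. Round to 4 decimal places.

q_2 = (-0.1626, -0.9350, -0.3151)

q_1 = w_1/‖w_1‖ = (2, 1, -4)/4.5826 = (0.4364, 0.2182, -0.8729).
r_{12} = q_1·w_2 = 1.7457.
u_2 = w_2 − 1.7457·q_1 = (-0.7619, -4.3810, -1.4762).
‖u_2‖ = 4.6853, so q_2 = (-0.1626, -0.9350, -0.3151).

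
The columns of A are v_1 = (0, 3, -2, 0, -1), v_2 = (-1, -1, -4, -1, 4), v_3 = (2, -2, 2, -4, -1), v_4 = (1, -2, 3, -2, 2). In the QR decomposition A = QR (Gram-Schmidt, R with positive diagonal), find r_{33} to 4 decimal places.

r_{33} = 4.6545

e_1 = v_1/‖v_1‖ = (0, 3, -2, 0, -1)/3.7417 = (0.0000, 0.8018, -0.5345, 0.0000, -0.2673).
r_{12} = e_1·v_2 = 0.2673.
u_2 = v_2 − 0.2673·e_1 = (-1.0000, -1.2143, -3.8571, -1.0000, 4.0714).
‖u_2‖ = 5.9100, so e_2 = (-0.1692, -0.2055, -0.6526, -0.1692, 0.6889).
r_{13} = e_1·v_3 = -2.4054; r_{23} = e_2·v_3 = -1.2449.
u_3 = v_3 + 2.4054·e_1 + 1.2449·e_2 = (1.7894, -0.3272, -0.0982, -4.2106, -0.7853).
r_{33} = ‖u_3‖ = 4.6545.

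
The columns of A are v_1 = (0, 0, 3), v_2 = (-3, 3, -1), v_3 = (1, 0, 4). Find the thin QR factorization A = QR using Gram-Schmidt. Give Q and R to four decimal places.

Q = [[0.0000, -0.7071, 0.7071], [0.0000, 0.7071, 0.7071], [1.0000, 0.0000, 0.0000]], R = [[3.0000, -1.0000, 4.0000], [0.0000, 4.2426, -0.7071], [0.0000, 0.0000, 0.7071]]

v_1 = (0, 0, 3); ‖v_1‖ = 3.0000, so e_1 = (0.0000, 0.0000, 1.0000).
e_1·v_2 = 0.0000·(-3) + 0.0000·3 + 1.0000·(-1) = -1.0000.
u_2 = v_2 + 1.0000·e_1 = (-3.0000, 3.0000, 0.0000).
‖u_2‖ = 4.2426, so e_2 = (-0.7071, 0.7071, 0.0000).
e_1·v_3 = 0.0000·1 + 0.0000·0 + 1.0000·4 = 4.0000; e_2·v_3 = (-0.7071)·1 + 0.7071·0 + 0.0000·4 = -0.7071.
u_3 = v_3 − 4.0000·e_1 + 0.7071·e_2 = (0.5000, 0.5000, 0.0000).
‖u_3‖ = 0.7071, so e_3 = (0.7071, 0.7071, 0.0000).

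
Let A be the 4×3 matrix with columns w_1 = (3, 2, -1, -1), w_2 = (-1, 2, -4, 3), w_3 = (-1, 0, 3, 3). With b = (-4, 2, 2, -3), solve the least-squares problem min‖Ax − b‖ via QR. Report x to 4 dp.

x = (-0.5806, -0.2781, -0.2517)

w_1 = (3, 2, -1, -1); ‖w_1‖ = 3.8730, so e_1 = (0.7746, 0.5164, -0.2582, -0.2582).
e_1·w_2 = 0.7746·(-1) + 0.5164·2 + (-0.2582)·(-4) + (-0.2582)·3 = 0.5164.
u_2 = w_2 − 0.5164·e_1 = (-1.4000, 1.7333, -3.8667, 3.1333).
‖u_2‖ = 5.4528, so e_2 = (-0.2567, 0.3179, -0.7091, 0.5746).
e_1·w_3 = 0.7746·(-1) + 0.5164·0 + (-0.2582)·3 + (-0.2582)·3 = -2.3238; e_2·w_3 = (-0.2567)·(-1) + 0.3179·0 + (-0.7091)·3 + 0.5746·3 = -0.1467.
u_3 = w_3 + 2.3238·e_1 + 0.1467·e_2 = (0.7623, 1.2466, 2.2960, 2.4843).
‖u_3‖ = 3.6849, so e_3 = (0.2069, 0.3383, 0.6231, 0.6742).
Qᵀb = (-1.8074, -1.4794, -0.9273).
Back-substitute: x_3 = -0.9273/3.6849 = -0.2517.
x_2 = (-1.4794 + 0.1467·(-0.2517))/5.4528 = -0.2781.
x_1 = (-1.8074 − 0.5164·(-0.2781) + 2.3238·(-0.2517))/3.8730 = -0.5806.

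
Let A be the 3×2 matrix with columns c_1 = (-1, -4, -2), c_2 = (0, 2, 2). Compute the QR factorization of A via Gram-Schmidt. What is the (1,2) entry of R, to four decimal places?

c_1 = (-1, -4, -2); ‖c_1‖ = 4.5826, so e_1 = (-0.2182, -0.8729, -0.4364).
r_{12} = e_1·c_2 = -2.6186.

r_{12} = -2.6186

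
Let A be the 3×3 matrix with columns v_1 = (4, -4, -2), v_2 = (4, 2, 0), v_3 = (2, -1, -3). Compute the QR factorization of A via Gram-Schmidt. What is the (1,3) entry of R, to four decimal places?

q_1 = v_1/‖v_1‖ = (4, -4, -2)/6.0000 = (0.6667, -0.6667, -0.3333).
r_{13} = q_1·v_3 = 3.0000.

r_{13} = 3.0000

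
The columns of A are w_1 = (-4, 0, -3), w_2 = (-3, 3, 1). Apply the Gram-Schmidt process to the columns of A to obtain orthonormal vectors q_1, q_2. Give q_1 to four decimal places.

q_1 = (-0.8000, 0.0000, -0.6000)

q_1 = w_1/‖w_1‖ = (-4, 0, -3)/5.0000 = (-0.8000, 0.0000, -0.6000).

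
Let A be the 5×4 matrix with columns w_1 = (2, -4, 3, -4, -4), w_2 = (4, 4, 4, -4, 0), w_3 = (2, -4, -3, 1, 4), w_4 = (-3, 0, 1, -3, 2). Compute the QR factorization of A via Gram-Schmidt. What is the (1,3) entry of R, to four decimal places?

w_1 = (2, -4, 3, -4, -4); ‖w_1‖ = 7.8102, so e_1 = (0.2561, -0.5121, 0.3841, -0.5121, -0.5121).
r_{13} = e_1·w_3 = -1.1523.

r_{13} = -1.1523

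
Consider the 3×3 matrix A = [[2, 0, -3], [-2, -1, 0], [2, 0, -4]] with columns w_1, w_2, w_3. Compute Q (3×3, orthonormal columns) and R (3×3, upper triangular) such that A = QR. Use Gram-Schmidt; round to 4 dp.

w_1 = (2, -2, 2); ‖w_1‖ = 3.4641, so q_1 = (0.5774, -0.5774, 0.5774).
q_1·w_2 = 0.5774·0 + (-0.5774)·(-1) + 0.5774·0 = 0.5774.
u_2 = w_2 − 0.5774·q_1 = (-0.3333, -0.6667, -0.3333).
‖u_2‖ = 0.8165, so q_2 = (-0.4082, -0.8165, -0.4082).
q_1·w_3 = 0.5774·(-3) + (-0.5774)·0 + 0.5774·(-4) = -4.0415; q_2·w_3 = (-0.4082)·(-3) + (-0.8165)·0 + (-0.4082)·(-4) = 2.8577.
u_3 = w_3 + 4.0415·q_1 − 2.8577·q_2 = (0.5000, 0.0000, -0.5000).
‖u_3‖ = 0.7071, so q_3 = (0.7071, 0.0000, -0.7071).

Q = [[0.5774, -0.4082, 0.7071], [-0.5774, -0.8165, 0.0000], [0.5774, -0.4082, -0.7071]], R = [[3.4641, 0.5774, -4.0415], [0.0000, 0.8165, 2.8577], [0.0000, 0.0000, 0.7071]]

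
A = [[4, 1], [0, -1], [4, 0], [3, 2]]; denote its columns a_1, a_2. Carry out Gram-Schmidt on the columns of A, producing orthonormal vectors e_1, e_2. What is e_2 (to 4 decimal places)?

e_2 = (0.0129, -0.5299, -0.5170, 0.6721)

a_1 = (4, 0, 4, 3); ‖a_1‖ = 6.4031, so e_1 = (0.6247, 0.0000, 0.6247, 0.4685).
e_1·a_2 = 0.6247·1 + 0.0000·(-1) + 0.6247·0 + 0.4685·2 = 1.5617.
u_2 = a_2 − 1.5617·e_1 = (0.0244, -1.0000, -0.9756, 1.2683).
‖u_2‖ = 1.8871, so e_2 = (0.0129, -0.5299, -0.5170, 0.6721).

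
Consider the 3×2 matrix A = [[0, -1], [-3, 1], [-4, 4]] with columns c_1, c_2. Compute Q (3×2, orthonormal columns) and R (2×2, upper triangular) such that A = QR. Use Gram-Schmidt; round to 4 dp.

c_1 = (0, -3, -4); ‖c_1‖ = 5.0000, so e_1 = (0.0000, -0.6000, -0.8000).
e_1·c_2 = 0.0000·(-1) + (-0.6000)·1 + (-0.8000)·4 = -3.8000.
u_2 = c_2 + 3.8000·e_1 = (-1.0000, -1.2800, 0.9600).
‖u_2‖ = 1.8868, so e_2 = (-0.5300, -0.6784, 0.5088).

Q = [[0.0000, -0.5300], [-0.6000, -0.6784], [-0.8000, 0.5088]], R = [[5.0000, -3.8000], [0.0000, 1.8868]]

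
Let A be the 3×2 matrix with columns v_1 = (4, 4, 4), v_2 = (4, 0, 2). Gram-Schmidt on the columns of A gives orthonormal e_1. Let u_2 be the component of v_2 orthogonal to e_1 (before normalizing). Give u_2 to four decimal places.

v_1 = (4, 4, 4); ‖v_1‖ = 6.9282, so e_1 = (0.5774, 0.5774, 0.5774).
e_1·v_2 = 0.5774·4 + 0.5774·0 + 0.5774·2 = 3.4641.
u_2 = v_2 − 3.4641·e_1 = (2.0000, -2.0000, 0.0000).

u_2 = (2.0000, -2.0000, 0.0000)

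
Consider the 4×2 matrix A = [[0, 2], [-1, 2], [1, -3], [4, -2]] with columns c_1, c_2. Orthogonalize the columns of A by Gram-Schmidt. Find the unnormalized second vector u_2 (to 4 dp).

c_1 = (0, -1, 1, 4); ‖c_1‖ = 4.2426, so q_1 = (0.0000, -0.2357, 0.2357, 0.9428).
q_1·c_2 = 0.0000·2 + (-0.2357)·2 + 0.2357·(-3) + 0.9428·(-2) = -3.0641.
u_2 = c_2 + 3.0641·q_1 = (2.0000, 1.2778, -2.2778, 0.8889).

u_2 = (2.0000, 1.2778, -2.2778, 0.8889)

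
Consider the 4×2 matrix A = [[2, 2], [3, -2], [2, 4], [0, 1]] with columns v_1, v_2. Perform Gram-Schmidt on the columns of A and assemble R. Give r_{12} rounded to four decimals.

r_{12} = 1.4552

q_1 = v_1/‖v_1‖ = (2, 3, 2, 0)/4.1231 = (0.4851, 0.7276, 0.4851, 0.0000).
r_{12} = q_1·v_2 = 1.4552.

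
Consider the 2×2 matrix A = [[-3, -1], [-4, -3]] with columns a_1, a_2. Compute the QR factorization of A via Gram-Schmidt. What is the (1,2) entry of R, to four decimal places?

a_1 = (-3, -4); ‖a_1‖ = 5.0000, so q_1 = (-0.6000, -0.8000).
r_{12} = q_1·a_2 = 3.0000.

r_{12} = 3.0000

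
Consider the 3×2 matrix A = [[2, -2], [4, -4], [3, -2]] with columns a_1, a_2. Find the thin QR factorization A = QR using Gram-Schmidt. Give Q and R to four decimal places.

a_1 = (2, 4, 3); ‖a_1‖ = 5.3852, so q_1 = (0.3714, 0.7428, 0.5571).
q_1·a_2 = 0.3714·(-2) + 0.7428·(-4) + 0.5571·(-2) = -4.8281.
u_2 = a_2 + 4.8281·q_1 = (-0.2069, -0.4138, 0.6897).
‖u_2‖ = 0.8305, so q_2 = (-0.2491, -0.4983, 0.8305).

Q = [[0.3714, -0.2491], [0.7428, -0.4983], [0.5571, 0.8305]], R = [[5.3852, -4.8281], [0.0000, 0.8305]]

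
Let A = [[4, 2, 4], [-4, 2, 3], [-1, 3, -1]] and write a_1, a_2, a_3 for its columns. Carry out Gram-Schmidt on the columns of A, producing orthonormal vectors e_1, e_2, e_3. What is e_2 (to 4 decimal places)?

e_1 = a_1/‖a_1‖ = (4, -4, -1)/5.7446 = (0.6963, -0.6963, -0.1741).
r_{12} = e_1·a_2 = -0.5222.
u_2 = a_2 + 0.5222·e_1 = (2.3636, 1.6364, 2.9091).
‖u_2‖ = 4.0899, so e_2 = (0.5779, 0.4001, 0.7113).

e_2 = (0.5779, 0.4001, 0.7113)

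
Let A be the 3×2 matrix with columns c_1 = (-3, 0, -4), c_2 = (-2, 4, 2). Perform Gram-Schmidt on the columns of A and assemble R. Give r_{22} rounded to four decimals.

c_1 = (-3, 0, -4); ‖c_1‖ = 5.0000, so e_1 = (-0.6000, 0.0000, -0.8000).
e_1·c_2 = (-0.6000)·(-2) + 0.0000·4 + (-0.8000)·2 = -0.4000.
u_2 = c_2 + 0.4000·e_1 = (-2.2400, 4.0000, 1.6800).
r_{22} = ‖u_2‖ = 4.8826.

r_{22} = 4.8826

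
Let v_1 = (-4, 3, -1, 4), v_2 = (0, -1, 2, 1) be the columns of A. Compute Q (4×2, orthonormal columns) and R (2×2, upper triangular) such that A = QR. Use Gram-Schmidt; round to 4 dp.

Q = [[-0.6172, -0.0390], [0.4629, -0.3798], [-0.1543, 0.8084], [0.6172, 0.4480]], R = [[6.4807, -0.1543], [0.0000, 2.4446]]

v_1 = (-4, 3, -1, 4); ‖v_1‖ = 6.4807, so e_1 = (-0.6172, 0.4629, -0.1543, 0.6172).
e_1·v_2 = (-0.6172)·0 + 0.4629·(-1) + (-0.1543)·2 + 0.6172·1 = -0.1543.
u_2 = v_2 + 0.1543·e_1 = (-0.0952, -0.9286, 1.9762, 1.0952).
‖u_2‖ = 2.4446, so e_2 = (-0.0390, -0.3798, 0.8084, 0.4480).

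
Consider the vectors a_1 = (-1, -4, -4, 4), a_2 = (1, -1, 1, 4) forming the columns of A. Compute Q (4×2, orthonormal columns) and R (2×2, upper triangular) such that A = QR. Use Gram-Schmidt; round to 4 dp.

a_1 = (-1, -4, -4, 4); ‖a_1‖ = 7.0000, so e_1 = (-0.1429, -0.5714, -0.5714, 0.5714).
e_1·a_2 = (-0.1429)·1 + (-0.5714)·(-1) + (-0.5714)·1 + 0.5714·4 = 2.1429.
u_2 = a_2 − 2.1429·e_1 = (1.3061, 0.2245, 2.2245, 2.7755).
‖u_2‖ = 3.7958, so e_2 = (0.3441, 0.0591, 0.5860, 0.7312).

Q = [[-0.1429, 0.3441], [-0.5714, 0.0591], [-0.5714, 0.5860], [0.5714, 0.7312]], R = [[7.0000, 2.1429], [0.0000, 3.7958]]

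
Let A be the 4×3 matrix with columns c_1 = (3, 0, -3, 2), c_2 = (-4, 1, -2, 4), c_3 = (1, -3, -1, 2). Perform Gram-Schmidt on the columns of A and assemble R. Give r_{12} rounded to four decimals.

r_{12} = 0.4264

q_1 = c_1/‖c_1‖ = (3, 0, -3, 2)/4.6904 = (0.6396, 0.0000, -0.6396, 0.4264).
r_{12} = q_1·c_2 = 0.4264.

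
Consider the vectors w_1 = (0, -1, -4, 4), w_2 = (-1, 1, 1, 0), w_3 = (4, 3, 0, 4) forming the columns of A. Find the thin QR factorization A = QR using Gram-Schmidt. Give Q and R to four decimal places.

e_1 = w_1/‖w_1‖ = (0, -1, -4, 4)/5.7446 = (0.0000, -0.1741, -0.6963, 0.6963).
r_{12} = e_1·w_2 = -0.8704.
u_2 = w_2 + 0.8704·e_1 = (-1.0000, 0.8485, 0.3939, 0.6061).
‖u_2‖ = 1.4975, so e_2 = (-0.6678, 0.5666, 0.2631, 0.4047).
r_{13} = e_1·w_3 = 2.2630; r_{23} = e_2·w_3 = 0.6476.
u_3 = w_3 − 2.2630·e_1 − 0.6476·e_2 = (4.4324, 3.0270, 1.4054, 2.1622).
‖u_3‖ = 5.9548, so e_3 = (0.7443, 0.5083, 0.2360, 0.3631).

Q = [[0.0000, -0.6678, 0.7443], [-0.1741, 0.5666, 0.5083], [-0.6963, 0.2631, 0.2360], [0.6963, 0.4047, 0.3631]], R = [[5.7446, -0.8704, 2.2630], [0.0000, 1.4975, 0.6476], [0.0000, 0.0000, 5.9548]]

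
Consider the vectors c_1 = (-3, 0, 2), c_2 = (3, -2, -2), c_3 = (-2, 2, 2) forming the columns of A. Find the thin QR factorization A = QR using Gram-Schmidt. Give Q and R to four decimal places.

Q = [[-0.8321, 0.0000, 0.5547], [0.0000, -1.0000, 0.0000], [0.5547, 0.0000, 0.8321]], R = [[3.6056, -3.6056, 2.7735], [0.0000, 2.0000, -2.0000], [0.0000, 0.0000, 0.5547]]

c_1 = (-3, 0, 2); ‖c_1‖ = 3.6056, so e_1 = (-0.8321, 0.0000, 0.5547).
e_1·c_2 = (-0.8321)·3 + 0.0000·(-2) + 0.5547·(-2) = -3.6056.
u_2 = c_2 + 3.6056·e_1 = (0.0000, -2.0000, 0.0000).
‖u_2‖ = 2.0000, so e_2 = (0.0000, -1.0000, 0.0000).
e_1·c_3 = (-0.8321)·(-2) + 0.0000·2 + 0.5547·2 = 2.7735; e_2·c_3 = (0.0000)·(-2) + (-1.0000)·2 + 0.0000·2 = -2.0000.
u_3 = c_3 − 2.7735·e_1 + 2.0000·e_2 = (0.3077, 0.0000, 0.4615).
‖u_3‖ = 0.5547, so e_3 = (0.5547, 0.0000, 0.8321).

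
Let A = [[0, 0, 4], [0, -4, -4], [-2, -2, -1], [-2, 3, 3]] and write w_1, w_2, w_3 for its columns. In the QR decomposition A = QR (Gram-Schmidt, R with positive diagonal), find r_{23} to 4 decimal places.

e_1 = w_1/‖w_1‖ = (0, 0, -2, -2)/2.8284 = (0.0000, 0.0000, -0.7071, -0.7071).
r_{12} = e_1·w_2 = -0.7071.
u_2 = w_2 + 0.7071·e_1 = (0.0000, -4.0000, -2.5000, 2.5000).
‖u_2‖ = 5.3385, so e_2 = (0.0000, -0.7493, -0.4683, 0.4683).
r_{23} = e_2·w_3 = 4.8702.

r_{23} = 4.8702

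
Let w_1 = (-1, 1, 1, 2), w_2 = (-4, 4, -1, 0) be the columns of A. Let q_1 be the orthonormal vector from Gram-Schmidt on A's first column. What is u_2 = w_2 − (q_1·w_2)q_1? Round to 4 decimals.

u_2 = (-3.0000, 3.0000, -2.0000, -2.0000)

w_1 = (-1, 1, 1, 2); ‖w_1‖ = 2.6458, so q_1 = (-0.3780, 0.3780, 0.3780, 0.7559).
q_1·w_2 = (-0.3780)·(-4) + 0.3780·4 + 0.3780·(-1) + 0.7559·0 = 2.6458.
u_2 = w_2 − 2.6458·q_1 = (-3.0000, 3.0000, -2.0000, -2.0000).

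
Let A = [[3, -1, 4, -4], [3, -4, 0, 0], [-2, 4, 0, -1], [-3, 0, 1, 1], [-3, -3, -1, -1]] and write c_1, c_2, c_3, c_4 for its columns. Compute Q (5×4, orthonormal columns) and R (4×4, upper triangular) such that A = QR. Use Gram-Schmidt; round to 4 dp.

e_1 = c_1/‖c_1‖ = (3, 3, -2, -3, -3)/6.3246 = (0.4743, 0.4743, -0.3162, -0.4743, -0.4743).
r_{12} = e_1·c_2 = -2.2136.
u_2 = c_2 + 2.2136·e_1 = (0.0500, -2.9500, 3.3000, -1.0500, -4.0500).
‖u_2‖ = 6.0910, so e_2 = (0.0082, -0.4843, 0.5418, -0.1724, -0.6649).
r_{13} = e_1·c_3 = 1.8974; r_{23} = e_2·c_3 = 0.5254.
u_3 = c_3 − 1.8974·e_1 − 0.5254·e_2 = (3.0957, -0.6456, 0.3154, 1.9906, 0.2493).
‖u_3‖ = 3.7582, so e_3 = (0.8237, -0.1718, 0.0839, 0.5297, 0.0663).
r_{14} = e_1·c_4 = -1.5811; r_{24} = e_2·c_4 = -0.0821; r_{34} = e_3·c_4 = -2.9155.
u_4 = c_4 + 1.5811·e_1 + 0.0821·e_2 + 2.9155·e_3 = (-0.8478, 0.2094, -1.2109, 1.7801, -1.6112).
‖u_4‖ = 2.8272, so e_4 = (-0.2999, 0.0741, -0.4283, 0.6296, -0.5699).

Q = [[0.4743, 0.0082, 0.8237, -0.2999], [0.4743, -0.4843, -0.1718, 0.0741], [-0.3162, 0.5418, 0.0839, -0.4283], [-0.4743, -0.1724, 0.5297, 0.6296], [-0.4743, -0.6649, 0.0663, -0.5699]], R = [[6.3246, -2.2136, 1.8974, -1.5811], [0.0000, 6.0910, 0.5254, -0.0821], [0.0000, 0.0000, 3.7582, -2.9155], [0.0000, 0.0000, 0.0000, 2.8272]]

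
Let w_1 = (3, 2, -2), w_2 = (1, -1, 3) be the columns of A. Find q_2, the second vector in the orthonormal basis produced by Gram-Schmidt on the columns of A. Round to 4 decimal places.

q_1 = w_1/‖w_1‖ = (3, 2, -2)/4.1231 = (0.7276, 0.4851, -0.4851).
r_{12} = q_1·w_2 = -1.2127.
u_2 = w_2 + 1.2127·q_1 = (1.8824, -0.4118, 2.4118).
‖u_2‖ = 3.0870, so q_2 = (0.6098, -0.1334, 0.7813).

q_2 = (0.6098, -0.1334, 0.7813)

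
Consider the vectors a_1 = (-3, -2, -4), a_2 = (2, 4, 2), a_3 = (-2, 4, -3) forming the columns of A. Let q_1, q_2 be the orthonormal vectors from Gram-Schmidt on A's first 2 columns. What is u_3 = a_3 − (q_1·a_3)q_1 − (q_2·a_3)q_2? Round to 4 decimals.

u_3 = (-0.4528, 0.0755, 0.3019)

a_1 = (-3, -2, -4); ‖a_1‖ = 5.3852, so q_1 = (-0.5571, -0.3714, -0.7428).
q_1·a_2 = (-0.5571)·2 + (-0.3714)·4 + (-0.7428)·2 = -4.0853.
u_2 = a_2 + 4.0853·q_1 = (-0.2759, 2.4828, -1.0345).
‖u_2‖ = 2.7038, so q_2 = (-0.1020, 0.9183, -0.3826).
q_1·a_3 = (-0.5571)·(-2) + (-0.3714)·4 + (-0.7428)·(-3) = 1.8570; q_2·a_3 = (-0.1020)·(-2) + 0.9183·4 + (-0.3826)·(-3) = 5.0249.
u_3 = a_3 − 1.8570·q_1 − 5.0249·q_2 = (-0.4528, 0.0755, 0.3019).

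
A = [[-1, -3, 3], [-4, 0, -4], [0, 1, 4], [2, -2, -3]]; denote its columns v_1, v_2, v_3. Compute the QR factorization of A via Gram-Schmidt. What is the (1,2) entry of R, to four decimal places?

v_1 = (-1, -4, 0, 2); ‖v_1‖ = 4.5826, so e_1 = (-0.2182, -0.8729, 0.0000, 0.4364).
r_{12} = e_1·v_2 = -0.2182.

r_{12} = -0.2182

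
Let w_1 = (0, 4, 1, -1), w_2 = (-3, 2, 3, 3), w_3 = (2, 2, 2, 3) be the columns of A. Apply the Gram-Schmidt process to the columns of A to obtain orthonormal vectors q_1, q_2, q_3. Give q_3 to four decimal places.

q_3 = (0.8032, 0.0950, 0.1800, 0.5599)

w_1 = (0, 4, 1, -1); ‖w_1‖ = 4.2426, so q_1 = (0.0000, 0.9428, 0.2357, -0.2357).
q_1·w_2 = 0.0000·(-3) + 0.9428·2 + 0.2357·3 + (-0.2357)·3 = 1.8856.
u_2 = w_2 − 1.8856·q_1 = (-3.0000, 0.2222, 2.5556, 3.4444).
‖u_2‖ = 5.2387, so q_2 = (-0.5727, 0.0424, 0.4878, 0.6575).
q_1·w_3 = 0.0000·2 + 0.9428·2 + 0.2357·2 + (-0.2357)·3 = 1.6499; q_2·w_3 = (-0.5727)·2 + 0.0424·2 + 0.4878·2 + 0.6575·3 = 1.8876.
u_3 = w_3 − 1.6499·q_1 − 1.8876·q_2 = (3.0810, 0.3644, 0.6903, 2.1478).
‖u_3‖ = 3.8360, so q_3 = (0.8032, 0.0950, 0.1800, 0.5599).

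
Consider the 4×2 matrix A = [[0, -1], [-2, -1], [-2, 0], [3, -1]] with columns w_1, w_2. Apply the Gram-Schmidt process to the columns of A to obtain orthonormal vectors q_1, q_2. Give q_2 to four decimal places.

w_1 = (0, -2, -2, 3); ‖w_1‖ = 4.1231, so q_1 = (0.0000, -0.4851, -0.4851, 0.7276).
q_1·w_2 = 0.0000·(-1) + (-0.4851)·(-1) + (-0.4851)·0 + 0.7276·(-1) = -0.2425.
u_2 = w_2 + 0.2425·q_1 = (-1.0000, -1.1176, -0.1176, -0.8235).
‖u_2‖ = 1.7150, so q_2 = (-0.5831, -0.6517, -0.0686, -0.4802).

q_2 = (-0.5831, -0.6517, -0.0686, -0.4802)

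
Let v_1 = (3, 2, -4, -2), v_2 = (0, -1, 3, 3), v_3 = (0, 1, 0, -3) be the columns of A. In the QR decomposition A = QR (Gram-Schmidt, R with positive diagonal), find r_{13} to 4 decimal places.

q_1 = v_1/‖v_1‖ = (3, 2, -4, -2)/5.7446 = (0.5222, 0.3482, -0.6963, -0.3482).
r_{13} = q_1·v_3 = 1.3926.

r_{13} = 1.3926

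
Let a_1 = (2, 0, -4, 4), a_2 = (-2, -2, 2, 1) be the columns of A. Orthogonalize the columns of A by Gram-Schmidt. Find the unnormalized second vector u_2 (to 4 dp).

a_1 = (2, 0, -4, 4); ‖a_1‖ = 6.0000, so e_1 = (0.3333, 0.0000, -0.6667, 0.6667).
e_1·a_2 = 0.3333·(-2) + 0.0000·(-2) + (-0.6667)·2 + 0.6667·1 = -1.3333.
u_2 = a_2 + 1.3333·e_1 = (-1.5556, -2.0000, 1.1111, 1.8889).

u_2 = (-1.5556, -2.0000, 1.1111, 1.8889)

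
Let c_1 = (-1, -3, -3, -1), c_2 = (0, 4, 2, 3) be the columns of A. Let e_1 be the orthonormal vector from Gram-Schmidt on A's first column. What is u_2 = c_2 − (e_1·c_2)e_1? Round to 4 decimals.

u_2 = (-1.0500, 0.8500, -1.1500, 1.9500)

c_1 = (-1, -3, -3, -1); ‖c_1‖ = 4.4721, so e_1 = (-0.2236, -0.6708, -0.6708, -0.2236).
e_1·c_2 = (-0.2236)·0 + (-0.6708)·4 + (-0.6708)·2 + (-0.2236)·3 = -4.6957.
u_2 = c_2 + 4.6957·e_1 = (-1.0500, 0.8500, -1.1500, 1.9500).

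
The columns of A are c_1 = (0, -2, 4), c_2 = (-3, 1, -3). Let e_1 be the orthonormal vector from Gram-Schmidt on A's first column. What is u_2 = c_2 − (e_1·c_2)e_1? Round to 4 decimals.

e_1 = c_1/‖c_1‖ = (0, -2, 4)/4.4721 = (0.0000, -0.4472, 0.8944).
r_{12} = e_1·c_2 = -3.1305.
u_2 = c_2 + 3.1305·e_1 = (-3.0000, -0.4000, -0.2000).

u_2 = (-3.0000, -0.4000, -0.2000)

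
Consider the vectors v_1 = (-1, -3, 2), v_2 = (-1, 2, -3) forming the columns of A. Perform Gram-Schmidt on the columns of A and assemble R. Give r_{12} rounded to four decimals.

v_1 = (-1, -3, 2); ‖v_1‖ = 3.7417, so e_1 = (-0.2673, -0.8018, 0.5345).
r_{12} = e_1·v_2 = -2.9399.

r_{12} = -2.9399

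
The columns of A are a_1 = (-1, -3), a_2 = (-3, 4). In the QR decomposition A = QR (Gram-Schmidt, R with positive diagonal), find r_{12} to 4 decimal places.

r_{12} = -2.8460

a_1 = (-1, -3); ‖a_1‖ = 3.1623, so e_1 = (-0.3162, -0.9487).
r_{12} = e_1·a_2 = -2.8460.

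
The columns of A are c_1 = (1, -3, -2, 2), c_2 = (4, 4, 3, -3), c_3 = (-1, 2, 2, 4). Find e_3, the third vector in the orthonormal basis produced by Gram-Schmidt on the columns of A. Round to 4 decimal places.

c_1 = (1, -3, -2, 2); ‖c_1‖ = 4.2426, so e_1 = (0.2357, -0.7071, -0.4714, 0.4714).
e_1·c_2 = 0.2357·4 + (-0.7071)·4 + (-0.4714)·3 + 0.4714·(-3) = -4.7140.
u_2 = c_2 + 4.7140·e_1 = (5.1111, 0.6667, 0.7778, -0.7778).
‖u_2‖ = 5.2705, so e_2 = (0.9698, 0.1265, 0.1476, -0.1476).
e_1·c_3 = 0.2357·(-1) + (-0.7071)·2 + (-0.4714)·2 + 0.4714·4 = -0.7071; e_2·c_3 = 0.9698·(-1) + 0.1265·2 + 0.1476·2 + (-0.1476)·4 = -1.0119.
u_3 = c_3 + 0.7071·e_1 + 1.0119·e_2 = (0.1480, 1.6280, 1.8160, 4.1840).
‖u_3‖ = 4.8452, so e_3 = (0.0305, 0.3360, 0.3748, 0.8635).

e_3 = (0.0305, 0.3360, 0.3748, 0.8635)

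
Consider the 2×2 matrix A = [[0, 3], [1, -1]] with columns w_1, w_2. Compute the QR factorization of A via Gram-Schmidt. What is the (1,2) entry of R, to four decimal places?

r_{12} = -1.0000

e_1 = w_1/‖w_1‖ = (0, 1)/1.0000 = (0.0000, 1.0000).
r_{12} = e_1·w_2 = -1.0000.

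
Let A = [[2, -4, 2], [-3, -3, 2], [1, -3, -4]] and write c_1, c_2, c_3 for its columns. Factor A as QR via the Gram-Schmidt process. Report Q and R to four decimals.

e_1 = c_1/‖c_1‖ = (2, -3, 1)/3.7417 = (0.5345, -0.8018, 0.2673).
r_{12} = e_1·c_2 = -0.5345.
u_2 = c_2 + 0.5345·e_1 = (-3.7143, -3.4286, -2.8571).
‖u_2‖ = 5.8064, so e_2 = (-0.6397, -0.5905, -0.4921).
r_{13} = e_1·c_3 = -1.6036; r_{23} = e_2·c_3 = -0.4921.
u_3 = c_3 + 1.6036·e_1 + 0.4921·e_2 = (2.5424, 0.4237, -3.8136).
‖u_3‖ = 4.6029, so e_3 = (0.5523, 0.0921, -0.8285).

Q = [[0.5345, -0.6397, 0.5523], [-0.8018, -0.5905, 0.0921], [0.2673, -0.4921, -0.8285]], R = [[3.7417, -0.5345, -1.6036], [0.0000, 5.8064, -0.4921], [0.0000, 0.0000, 4.6029]]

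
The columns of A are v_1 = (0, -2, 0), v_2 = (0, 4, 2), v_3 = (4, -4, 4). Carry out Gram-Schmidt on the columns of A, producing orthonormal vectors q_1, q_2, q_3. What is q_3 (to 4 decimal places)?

v_1 = (0, -2, 0); ‖v_1‖ = 2.0000, so q_1 = (0.0000, -1.0000, 0.0000).
q_1·v_2 = 0.0000·0 + (-1.0000)·4 + 0.0000·2 = -4.0000.
u_2 = v_2 + 4.0000·q_1 = (0.0000, 0.0000, 2.0000).
‖u_2‖ = 2.0000, so q_2 = (0.0000, 0.0000, 1.0000).
q_1·v_3 = 0.0000·4 + (-1.0000)·(-4) + 0.0000·4 = 4.0000; q_2·v_3 = 0.0000·4 + 0.0000·(-4) + 1.0000·4 = 4.0000.
u_3 = v_3 − 4.0000·q_1 − 4.0000·q_2 = (4.0000, 0.0000, 0.0000).
‖u_3‖ = 4.0000, so q_3 = (1.0000, 0.0000, 0.0000).

q_3 = (1.0000, 0.0000, 0.0000)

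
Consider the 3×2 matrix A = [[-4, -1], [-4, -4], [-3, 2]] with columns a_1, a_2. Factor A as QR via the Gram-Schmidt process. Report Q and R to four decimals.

Q = [[-0.6247, 0.0908], [-0.6247, -0.6541], [-0.4685, 0.7510]], R = [[6.4031, 2.1864], [0.0000, 4.0273]]

e_1 = a_1/‖a_1‖ = (-4, -4, -3)/6.4031 = (-0.6247, -0.6247, -0.4685).
r_{12} = e_1·a_2 = 2.1864.
u_2 = a_2 − 2.1864·e_1 = (0.3659, -2.6341, 3.0244).
‖u_2‖ = 4.0273, so e_2 = (0.0908, -0.6541, 0.7510).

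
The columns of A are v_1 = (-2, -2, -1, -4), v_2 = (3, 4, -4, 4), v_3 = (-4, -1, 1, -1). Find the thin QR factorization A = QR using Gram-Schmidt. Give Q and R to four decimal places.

v_1 = (-2, -2, -1, -4); ‖v_1‖ = 5.0000, so q_1 = (-0.4000, -0.4000, -0.2000, -0.8000).
q_1·v_2 = (-0.4000)·3 + (-0.4000)·4 + (-0.2000)·(-4) + (-0.8000)·4 = -5.2000.
u_2 = v_2 + 5.2000·q_1 = (0.9200, 1.9200, -5.0400, -0.1600).
‖u_2‖ = 5.4736, so q_2 = (0.1681, 0.3508, -0.9208, -0.0292).
q_1·v_3 = (-0.4000)·(-4) + (-0.4000)·(-1) + (-0.2000)·1 + (-0.8000)·(-1) = 2.6000; q_2·v_3 = 0.1681·(-4) + 0.3508·(-1) + (-0.9208)·1 + (-0.0292)·(-1) = -1.9147.
u_3 = v_3 − 2.6000·q_1 + 1.9147·q_2 = (-2.6382, 0.7116, -0.2430, 1.0240).
‖u_3‖ = 2.9282, so q_3 = (-0.9010, 0.2430, -0.0830, 0.3497).

Q = [[-0.4000, 0.1681, -0.9010], [-0.4000, 0.3508, 0.2430], [-0.2000, -0.9208, -0.0830], [-0.8000, -0.0292, 0.3497]], R = [[5.0000, -5.2000, 2.6000], [0.0000, 5.4736, -1.9147], [0.0000, 0.0000, 2.9282]]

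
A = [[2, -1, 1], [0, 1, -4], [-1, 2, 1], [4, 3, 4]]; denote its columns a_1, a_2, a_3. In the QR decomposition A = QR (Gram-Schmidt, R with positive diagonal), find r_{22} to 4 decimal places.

r_{22} = 3.4572

a_1 = (2, 0, -1, 4); ‖a_1‖ = 4.5826, so q_1 = (0.4364, 0.0000, -0.2182, 0.8729).
q_1·a_2 = 0.4364·(-1) + 0.0000·1 + (-0.2182)·2 + 0.8729·3 = 1.7457.
u_2 = a_2 − 1.7457·q_1 = (-1.7619, 1.0000, 2.3810, 1.4762).
r_{22} = ‖u_2‖ = 3.4572.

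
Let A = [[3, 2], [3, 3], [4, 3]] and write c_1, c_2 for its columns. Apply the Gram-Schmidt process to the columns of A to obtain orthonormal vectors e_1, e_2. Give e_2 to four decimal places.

e_2 = (-0.5115, 0.8262, -0.2361)

c_1 = (3, 3, 4); ‖c_1‖ = 5.8310, so e_1 = (0.5145, 0.5145, 0.6860).
e_1·c_2 = 0.5145·2 + 0.5145·3 + 0.6860·3 = 4.6305.
u_2 = c_2 − 4.6305·e_1 = (-0.3824, 0.6176, -0.1765).
‖u_2‖ = 0.7475, so e_2 = (-0.5115, 0.8262, -0.2361).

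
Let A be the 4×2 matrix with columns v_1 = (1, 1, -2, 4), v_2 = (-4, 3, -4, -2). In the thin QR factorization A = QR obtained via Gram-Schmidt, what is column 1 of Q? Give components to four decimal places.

e_1 = v_1/‖v_1‖ = (1, 1, -2, 4)/4.6904 = (0.2132, 0.2132, -0.4264, 0.8528).

e_1 = (0.2132, 0.2132, -0.4264, 0.8528)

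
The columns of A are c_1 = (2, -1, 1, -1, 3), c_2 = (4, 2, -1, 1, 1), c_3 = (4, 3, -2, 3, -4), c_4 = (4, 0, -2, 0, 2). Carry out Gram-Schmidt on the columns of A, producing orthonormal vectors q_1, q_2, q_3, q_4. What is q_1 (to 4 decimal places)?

q_1 = (0.5000, -0.2500, 0.2500, -0.2500, 0.7500)

c_1 = (2, -1, 1, -1, 3); ‖c_1‖ = 4.0000, so q_1 = (0.5000, -0.2500, 0.2500, -0.2500, 0.7500).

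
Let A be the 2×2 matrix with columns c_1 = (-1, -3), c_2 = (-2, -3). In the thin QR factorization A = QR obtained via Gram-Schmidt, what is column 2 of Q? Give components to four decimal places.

e_1 = c_1/‖c_1‖ = (-1, -3)/3.1623 = (-0.3162, -0.9487).
r_{12} = e_1·c_2 = 3.4785.
u_2 = c_2 − 3.4785·e_1 = (-0.9000, 0.3000).
‖u_2‖ = 0.9487, so e_2 = (-0.9487, 0.3162).

e_2 = (-0.9487, 0.3162)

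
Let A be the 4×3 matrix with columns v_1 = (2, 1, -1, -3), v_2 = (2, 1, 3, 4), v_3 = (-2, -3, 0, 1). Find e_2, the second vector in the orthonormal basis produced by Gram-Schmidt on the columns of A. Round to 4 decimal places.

v_1 = (2, 1, -1, -3); ‖v_1‖ = 3.8730, so e_1 = (0.5164, 0.2582, -0.2582, -0.7746).
e_1·v_2 = 0.5164·2 + 0.2582·1 + (-0.2582)·3 + (-0.7746)·4 = -2.5820.
u_2 = v_2 + 2.5820·e_1 = (3.3333, 1.6667, 2.3333, 2.0000).
‖u_2‖ = 4.8305, so e_2 = (0.6901, 0.3450, 0.4830, 0.4140).

e_2 = (0.6901, 0.3450, 0.4830, 0.4140)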